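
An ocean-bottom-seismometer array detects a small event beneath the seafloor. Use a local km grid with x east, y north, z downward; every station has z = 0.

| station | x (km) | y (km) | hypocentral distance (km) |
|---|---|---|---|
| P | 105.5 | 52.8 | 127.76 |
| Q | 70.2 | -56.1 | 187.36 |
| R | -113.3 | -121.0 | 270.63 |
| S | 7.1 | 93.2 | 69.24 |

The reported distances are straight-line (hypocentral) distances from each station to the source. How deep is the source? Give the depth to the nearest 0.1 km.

depth ≈ 67.2 km

Each station gives a sphere (x−x_i)² + (y−y_i)² + z² = d_i² (stations at z=0).
Subtracting the P sphere from Q and R: z² cancels, leaving linear equations in x and y:
-70.6 x − 217.8 y = -24623.99
-437.6 x − 347.6 y = -43358.18
Solving: x ≈ 12.493, y ≈ 109.008 km (keep extra digits for the depth step; rounded: 12.5, 109.0).
Then from the P sphere: z² = 127.76² − (x − 105.5)² − (y − 52.8)² with x = 12.493, y = 109.008, so z ≈ 67.179 ≈ 67.2 km.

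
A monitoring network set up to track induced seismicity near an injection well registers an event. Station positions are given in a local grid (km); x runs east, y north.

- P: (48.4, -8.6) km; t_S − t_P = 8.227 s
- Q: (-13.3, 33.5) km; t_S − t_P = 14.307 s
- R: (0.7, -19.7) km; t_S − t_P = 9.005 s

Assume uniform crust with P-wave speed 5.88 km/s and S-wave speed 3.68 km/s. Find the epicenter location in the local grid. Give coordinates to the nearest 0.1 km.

(55.6, -89.2)

Distance from S−P lag: d = Δt · v_P v_S / (v_P − v_S) = Δt · (5.88·3.68)/(5.88−3.68) ≈ 9.8356·Δt.
So d_P = 80.92, d_Q = 140.72, d_R = 88.57 km.
Circle about each station: (x − 48.4)² + (y + 8.6)² = 80.92²; (x + 13.3)² + (y − 33.5)² = 140.72²; (x − 0.7)² + (y + 19.7)² = 88.57².
Subtracting the P equation from the Q and R equations removes the quadratic terms:
-123.4 x + 84.2 y = -14371.45
-95.4 x − 22.2 y = -3324.54
Solving the 2×2 system: x ≈ 55.6, y ≈ -89.2 km.
Check against P (with the unrounded x, y): √((x − 48.4)²+(y + 8.6)²) = 80.91 ≈ 80.92 km. ✓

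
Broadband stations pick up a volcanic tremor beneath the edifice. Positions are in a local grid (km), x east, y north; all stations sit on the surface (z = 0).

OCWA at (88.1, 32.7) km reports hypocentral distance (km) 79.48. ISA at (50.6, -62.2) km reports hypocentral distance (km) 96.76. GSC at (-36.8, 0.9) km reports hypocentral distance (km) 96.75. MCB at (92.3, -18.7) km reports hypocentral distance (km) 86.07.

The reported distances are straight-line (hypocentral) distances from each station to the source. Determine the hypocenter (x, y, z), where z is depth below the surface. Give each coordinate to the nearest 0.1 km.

x ≈ 38.7 km, y ≈ 13.4 km, depth ≈ 59.2 km

Each station gives a sphere (x−x_i)² + (y−y_i)² + z² = d_i² (stations at z=0).
Subtracting the OCWA sphere from ISA and GSC: z² cancels, leaving linear equations in x and y:
-75.0 x − 189.8 y = -5447.13
-249.8 x − 63.6 y = -10519.34
Solving: x ≈ 38.697, y ≈ 13.408 km (keep extra digits for the depth step; rounded: 38.7, 13.4).
Then from the OCWA sphere: z² = 79.48² − (x − 88.1)² − (y − 32.7)² with x = 38.697, y = 13.408, so z ≈ 59.197 ≈ 59.2 km.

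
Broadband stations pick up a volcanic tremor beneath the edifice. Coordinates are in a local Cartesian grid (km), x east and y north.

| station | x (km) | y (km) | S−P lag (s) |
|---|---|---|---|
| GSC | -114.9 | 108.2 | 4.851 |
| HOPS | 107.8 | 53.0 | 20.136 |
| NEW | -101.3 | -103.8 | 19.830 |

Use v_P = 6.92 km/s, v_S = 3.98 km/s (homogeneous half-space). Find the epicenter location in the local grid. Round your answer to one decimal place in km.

Distance from S−P lag: d = Δt · v_P v_S / (v_P − v_S) = Δt · (6.92·3.98)/(6.92−3.98) ≈ 9.3679·Δt.
So d_GSC = 45.44, d_HOPS = 188.63, d_NEW = 185.77 km.
Circle about each station: (x + 114.9)² + (y − 108.2)² = 45.44²; (x − 107.8)² + (y − 53.0)² = 188.63²; (x + 101.3)² + (y + 103.8)² = 185.77².
Subtracting pairs of circle equations eliminates x²+y² and gives linear equations (the radical axes):
445.4 x − 110.4 y = -43995.89
27.2 x − 424.0 y = -36318.82
Solving the 2×2 system: x ≈ -78.8, y ≈ 80.6 km.

(-78.8, 80.6)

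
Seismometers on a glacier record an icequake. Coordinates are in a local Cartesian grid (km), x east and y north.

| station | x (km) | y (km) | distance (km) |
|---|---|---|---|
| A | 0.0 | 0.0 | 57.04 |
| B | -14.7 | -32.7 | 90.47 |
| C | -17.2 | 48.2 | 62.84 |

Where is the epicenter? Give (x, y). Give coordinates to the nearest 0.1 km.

44.4 km east, 35.8 km north

Circle about each station: x² + y² = 57.04²; (x + 14.7)² + (y + 32.7)² = 90.47²; (x + 17.2)² + (y − 48.2)² = 62.84².
Subtracting pairs of circle equations eliminates x²+y² and gives linear equations (the radical axes):
-29.4 x − 65.4 y = -3645.88
-34.4 x + 96.4 y = 1923.78
Solving the 2×2 system: x ≈ 44.4, y ≈ 35.8 km.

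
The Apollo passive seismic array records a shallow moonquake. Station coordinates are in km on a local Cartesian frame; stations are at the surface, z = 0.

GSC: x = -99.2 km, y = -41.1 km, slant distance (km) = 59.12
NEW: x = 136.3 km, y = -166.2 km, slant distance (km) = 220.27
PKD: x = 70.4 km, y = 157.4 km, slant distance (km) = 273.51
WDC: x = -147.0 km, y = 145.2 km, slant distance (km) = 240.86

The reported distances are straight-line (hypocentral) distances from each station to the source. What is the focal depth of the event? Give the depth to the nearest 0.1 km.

z ≈ 28.5 km

Each station gives a sphere (x−x_i)² + (y−y_i)² + z² = d_i² (stations at z=0).
Subtracting the GSC sphere from NEW and PKD: z² cancels, leaving linear equations in x and y:
471.0 x − 250.2 y = -10353.42
339.2 x + 397.0 y = -53111.48
Solving: x ≈ -64.000, y ≈ -79.100 km (keep extra digits for the depth step; rounded: -64.0, -79.1).
Then from the GSC sphere: z² = 59.12² − (x + 99.2)² − (y + 41.1)² with x = -64.000, y = -79.100, so z ≈ 28.498 ≈ 28.5 km.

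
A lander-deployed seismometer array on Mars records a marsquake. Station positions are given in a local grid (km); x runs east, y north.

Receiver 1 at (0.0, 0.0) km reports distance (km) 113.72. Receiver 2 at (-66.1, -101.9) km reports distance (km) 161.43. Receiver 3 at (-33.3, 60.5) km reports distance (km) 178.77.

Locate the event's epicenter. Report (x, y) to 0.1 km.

91.6 km east, -67.4 km north

Circle about each station: x² + y² = 113.72²; (x + 66.1)² + (y + 101.9)² = 161.43²; (x + 33.3)² + (y − 60.5)² = 178.77².
Subtracting the Receiver 1 equation from the Receiver 2 and Receiver 3 equations removes the quadratic terms:
-132.2 x − 203.8 y = 1625.41
-66.6 x + 121.0 y = -14257.33
Solving the 2×2 system: x ≈ 91.6, y ≈ -67.4 km.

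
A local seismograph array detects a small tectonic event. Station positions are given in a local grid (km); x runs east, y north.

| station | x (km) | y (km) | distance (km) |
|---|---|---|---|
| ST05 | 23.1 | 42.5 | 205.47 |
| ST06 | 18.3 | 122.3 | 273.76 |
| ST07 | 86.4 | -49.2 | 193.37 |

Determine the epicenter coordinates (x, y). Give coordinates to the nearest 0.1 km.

x ≈ -89.6 km, y ≈ -129.3 km

Circle about each station: (x − 23.1)² + (y − 42.5)² = 205.47²; (x − 18.3)² + (y − 122.3)² = 273.76²; (x − 86.4)² + (y + 49.2)² = 193.37².
Subtracting pairs of circle equations eliminates x²+y² and gives linear equations (the radical axes):
-9.6 x + 159.6 y = -19774.30
126.6 x − 183.4 y = 12371.70
Solving the 2×2 system: x ≈ -89.6, y ≈ -129.3 km.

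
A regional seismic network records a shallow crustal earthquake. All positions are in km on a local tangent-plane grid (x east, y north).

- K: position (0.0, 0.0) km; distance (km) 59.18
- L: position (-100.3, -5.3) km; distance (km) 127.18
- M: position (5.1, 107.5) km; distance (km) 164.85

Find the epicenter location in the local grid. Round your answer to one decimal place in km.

15.9 km east, -57.0 km north

Circle about each station: x² + y² = 59.18²; (x + 100.3)² + (y + 5.3)² = 127.18²; (x − 5.1)² + (y − 107.5)² = 164.85².
Subtracting pairs of circle equations eliminates x²+y² and gives linear equations (the radical axes):
-200.6 x − 10.6 y = -2584.30
10.2 x + 215.0 y = -12090.99
Solving the 2×2 system: x ≈ 15.9, y ≈ -57.0 km.
Check against K (with the unrounded x, y): √(x²+y²) = 59.17 ≈ 59.18 km. ✓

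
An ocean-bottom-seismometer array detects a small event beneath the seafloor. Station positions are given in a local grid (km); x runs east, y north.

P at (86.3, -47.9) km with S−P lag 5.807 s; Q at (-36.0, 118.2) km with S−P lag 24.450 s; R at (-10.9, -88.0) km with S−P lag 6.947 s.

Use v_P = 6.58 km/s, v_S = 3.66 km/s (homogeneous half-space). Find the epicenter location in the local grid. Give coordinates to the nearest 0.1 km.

Distance from S−P lag: d = Δt · v_P v_S / (v_P − v_S) = Δt · (6.58·3.66)/(6.58−3.66) ≈ 8.2475·Δt.
So d_P = 47.89, d_Q = 201.65, d_R = 57.30 km.
Circle about each station: (x − 86.3)² + (y + 47.9)² = 47.89²; (x + 36.0)² + (y − 118.2)² = 201.65²; (x + 10.9)² + (y + 88.0)² = 57.30².
Subtracting the P equation from the Q and R equations removes the quadratic terms:
-244.6 x + 332.2 y = -32844.13
-194.4 x − 80.2 y = -2869.13
Solving the 2×2 system: x ≈ 42.6, y ≈ -67.5 km.
Check against P (with the unrounded x, y): √((x − 86.3)²+(y + 47.9)²) = 47.89 ≈ 47.89 km. ✓

x ≈ 42.6 km, y ≈ -67.5 km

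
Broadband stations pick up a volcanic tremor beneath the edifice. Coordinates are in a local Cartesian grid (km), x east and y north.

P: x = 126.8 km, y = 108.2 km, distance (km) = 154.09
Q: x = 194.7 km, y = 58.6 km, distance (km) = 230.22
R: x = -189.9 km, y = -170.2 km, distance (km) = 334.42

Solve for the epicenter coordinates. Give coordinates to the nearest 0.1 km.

(-26.7, 121.7)

Circle about each station: (x − 126.8)² + (y − 108.2)² = 154.09²; (x − 194.7)² + (y − 58.6)² = 230.22²; (x + 189.9)² + (y + 170.2)² = 334.42².
Subtracting pairs of circle equations eliminates x²+y² and gives linear equations (the radical axes):
135.8 x − 99.2 y = -15700.95
-633.4 x − 556.8 y = -50848.44
Solving the 2×2 system: x ≈ -26.7, y ≈ 121.7 km.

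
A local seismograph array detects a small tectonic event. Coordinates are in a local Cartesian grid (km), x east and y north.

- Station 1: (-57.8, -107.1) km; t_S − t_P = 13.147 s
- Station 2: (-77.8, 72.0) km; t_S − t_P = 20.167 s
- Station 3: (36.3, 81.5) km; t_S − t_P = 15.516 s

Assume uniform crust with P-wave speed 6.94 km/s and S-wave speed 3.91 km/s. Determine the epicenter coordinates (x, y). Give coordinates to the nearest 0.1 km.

Distance from S−P lag: d = Δt · v_P v_S / (v_P − v_S) = Δt · (6.94·3.91)/(6.94−3.91) ≈ 8.9556·Δt.
So d_Station 1 = 117.74, d_Station 2 = 180.61, d_Station 3 = 138.95 km.
Circle about each station: (x + 57.8)² + (y + 107.1)² = 117.74²; (x + 77.8)² + (y − 72.0)² = 180.61²; (x − 36.3)² + (y − 81.5)² = 138.95².
Subtracting the Station 1 equation from the Station 2 and Station 3 equations removes the quadratic terms:
-40.0 x + 358.2 y = -22331.67
188.2 x + 377.2 y = -12295.70
Solving the 2×2 system: x ≈ 48.7, y ≈ -56.9 km.

48.7 km east, -56.9 km north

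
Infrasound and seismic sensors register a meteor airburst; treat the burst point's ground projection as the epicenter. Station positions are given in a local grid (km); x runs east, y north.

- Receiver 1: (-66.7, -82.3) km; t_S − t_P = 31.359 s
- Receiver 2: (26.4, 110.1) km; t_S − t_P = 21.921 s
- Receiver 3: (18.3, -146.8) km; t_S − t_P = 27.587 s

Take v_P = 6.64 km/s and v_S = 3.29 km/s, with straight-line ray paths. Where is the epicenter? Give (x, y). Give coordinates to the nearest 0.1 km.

Distance from S−P lag: d = Δt · v_P v_S / (v_P − v_S) = Δt · (6.64·3.29)/(6.64−3.29) ≈ 6.5211·Δt.
So d_Receiver 1 = 204.49, d_Receiver 2 = 142.95, d_Receiver 3 = 179.90 km.
Circle about each station: (x + 66.7)² + (y + 82.3)² = 204.49²; (x − 26.4)² + (y − 110.1)² = 142.95²; (x − 18.3)² + (y + 146.8)² = 179.90².
Subtracting the Receiver 1 equation from the Receiver 2 and Receiver 3 equations removes the quadratic terms:
186.2 x + 384.8 y = 22978.25
170.0 x − 129.0 y = 20115.10
Solving the 2×2 system: x ≈ 119.7, y ≈ 1.8 km.

119.7 km east, 1.8 km north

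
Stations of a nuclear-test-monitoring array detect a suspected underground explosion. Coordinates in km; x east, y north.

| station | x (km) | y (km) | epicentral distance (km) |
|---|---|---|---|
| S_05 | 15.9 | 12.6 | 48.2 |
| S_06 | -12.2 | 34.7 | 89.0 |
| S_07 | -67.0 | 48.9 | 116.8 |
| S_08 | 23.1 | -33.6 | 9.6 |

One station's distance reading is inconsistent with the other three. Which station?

S_06

Solve using three stations at a time. Using S_05, S_07, S_08 (subtract circle equations pairwise → linear system) gives (x, y) ≈ (13.7, -35.6).
Distances from that point to each station vs reported:
  S_05: calculated 48.2 vs reported 48.2 → residual 0.0 km
  S_06: calculated 74.9 vs reported 89.0 → residual 14.1 km
  S_07: calculated 116.8 vs reported 116.8 → residual 0.0 km
  S_08: calculated 9.6 vs reported 9.6 → residual 0.0 km
S_05, S_07, S_08 are mutually consistent (residuals ≈ 0); S_06 is off by 14.1 km.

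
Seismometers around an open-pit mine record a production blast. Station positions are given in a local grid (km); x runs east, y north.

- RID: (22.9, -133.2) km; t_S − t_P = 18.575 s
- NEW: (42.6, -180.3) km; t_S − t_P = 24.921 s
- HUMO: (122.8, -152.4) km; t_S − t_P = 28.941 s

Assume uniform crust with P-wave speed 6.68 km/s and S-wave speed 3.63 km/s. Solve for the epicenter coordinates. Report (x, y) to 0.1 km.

-57.3 km east, -9.2 km north

Distance from S−P lag: d = Δt · v_P v_S / (v_P − v_S) = Δt · (6.68·3.63)/(6.68−3.63) ≈ 7.9503·Δt.
So d_RID = 147.68, d_NEW = 198.13, d_HUMO = 230.09 km.
Circle about each station: (x − 22.9)² + (y + 133.2)² = 147.68²; (x − 42.6)² + (y + 180.3)² = 198.13²; (x − 122.8)² + (y + 152.4)² = 230.09².
Subtracting pairs of circle equations eliminates x²+y² and gives linear equations (the radical axes):
39.4 x − 94.2 y = -1389.91
199.8 x − 38.4 y = -11093.08
Solving the 2×2 system: x ≈ -57.3, y ≈ -9.2 km.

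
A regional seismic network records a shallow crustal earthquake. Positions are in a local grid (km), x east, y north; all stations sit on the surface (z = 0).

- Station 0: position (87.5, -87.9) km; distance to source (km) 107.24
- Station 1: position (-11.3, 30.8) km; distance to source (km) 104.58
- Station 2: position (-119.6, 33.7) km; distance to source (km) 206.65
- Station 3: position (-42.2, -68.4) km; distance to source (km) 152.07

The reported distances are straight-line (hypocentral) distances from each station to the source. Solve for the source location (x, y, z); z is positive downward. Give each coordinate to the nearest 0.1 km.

Each station gives a sphere (x−x_i)² + (y−y_i)² + z² = d_i² (stations at z=0).
Subtracting the Station 0 sphere from Station 1 and Station 2: z² cancels, leaving linear equations in x and y:
-197.6 x + 237.4 y = -13742.89
-414.2 x + 243.2 y = -31146.61
Solving: x ≈ 80.596, y ≈ 9.195 km (keep extra digits for the depth step; rounded: 80.6, 9.2).
Then from the Station 0 sphere: z² = 107.24² − (x − 87.5)² − (y + 87.9)² with x = 80.596, y = 9.195, so z ≈ 45.003 ≈ 45.0 km.
Check against Station 3 (with the unrounded solution): distance 152.07 ≈ 152.07 km. ✓

(80.6, 9.2, 45.0)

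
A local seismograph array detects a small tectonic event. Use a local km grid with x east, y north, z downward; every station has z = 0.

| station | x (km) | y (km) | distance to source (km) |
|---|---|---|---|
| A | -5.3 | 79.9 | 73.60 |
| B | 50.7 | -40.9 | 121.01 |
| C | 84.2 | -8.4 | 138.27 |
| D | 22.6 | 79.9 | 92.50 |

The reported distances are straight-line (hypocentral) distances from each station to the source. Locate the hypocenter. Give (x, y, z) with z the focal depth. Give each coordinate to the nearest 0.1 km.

(-47.6, 25.1, 25.0)

Each station gives a sphere (x−x_i)² + (y−y_i)² + z² = d_i² (stations at z=0).
Subtracting the A sphere from B and C: z² cancels, leaving linear equations in x and y:
112.0 x − 241.6 y = -11395.26
179.0 x − 176.6 y = -12953.53
Solving: x ≈ -47.606, y ≈ 25.097 km (keep extra digits for the depth step; rounded: -47.6, 25.1).
Then from the A sphere: z² = 73.60² − (x + 5.3)² − (y − 79.9)² with x = -47.606, y = 25.097, so z ≈ 24.976 ≈ 25.0 km.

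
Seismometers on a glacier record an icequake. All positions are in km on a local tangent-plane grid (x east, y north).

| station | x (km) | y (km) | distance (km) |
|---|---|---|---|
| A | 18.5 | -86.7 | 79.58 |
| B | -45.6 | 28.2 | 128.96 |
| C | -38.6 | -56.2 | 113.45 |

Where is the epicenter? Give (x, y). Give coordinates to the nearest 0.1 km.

(71.0, -26.9)

Circle about each station: (x − 18.5)² + (y + 86.7)² = 79.58²; (x + 45.6)² + (y − 28.2)² = 128.96²; (x + 38.6)² + (y + 56.2)² = 113.45².
Subtracting the A equation from the B and C equations removes the quadratic terms:
-128.2 x + 229.8 y = -15282.25
-114.2 x + 61.0 y = -9748.67
Solving the 2×2 system: x ≈ 71.0, y ≈ -26.9 km.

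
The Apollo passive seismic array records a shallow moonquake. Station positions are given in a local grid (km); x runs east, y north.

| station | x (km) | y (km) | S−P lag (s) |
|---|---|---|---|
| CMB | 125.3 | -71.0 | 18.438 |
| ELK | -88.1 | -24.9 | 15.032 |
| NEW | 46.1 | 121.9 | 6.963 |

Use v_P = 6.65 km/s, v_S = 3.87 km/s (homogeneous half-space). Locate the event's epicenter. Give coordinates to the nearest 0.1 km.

19.7 km east, 63.1 km north

Distance from S−P lag: d = Δt · v_P v_S / (v_P − v_S) = Δt · (6.65·3.87)/(6.65−3.87) ≈ 9.2574·Δt.
So d_CMB = 170.69, d_ELK = 139.16, d_NEW = 64.46 km.
Circle about each station: (x − 125.3)² + (y + 71.0)² = 170.69²; (x + 88.1)² + (y + 24.9)² = 139.16²; (x − 46.1)² + (y − 121.9)² = 64.46².
Subtracting pairs of circle equations eliminates x²+y² and gives linear equations (the radical axes):
-426.8 x + 92.2 y = -2589.90
-158.4 x + 385.8 y = 21223.71
Solving the 2×2 system: x ≈ 19.7, y ≈ 63.1 km.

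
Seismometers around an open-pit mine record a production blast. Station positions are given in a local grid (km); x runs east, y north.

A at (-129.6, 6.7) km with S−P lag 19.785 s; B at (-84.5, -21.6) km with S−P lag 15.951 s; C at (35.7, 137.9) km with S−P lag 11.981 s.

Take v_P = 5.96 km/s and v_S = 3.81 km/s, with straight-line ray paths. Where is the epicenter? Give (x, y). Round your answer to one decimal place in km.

(79.0, 19.0)

Distance from S−P lag: d = Δt · v_P v_S / (v_P − v_S) = Δt · (5.96·3.81)/(5.96−3.81) ≈ 10.5617·Δt.
So d_A = 208.96, d_B = 168.47, d_C = 126.54 km.
Circle about each station: (x + 129.6)² + (y − 6.7)² = 208.96²; (x + 84.5)² + (y + 21.6)² = 168.47²; (x − 35.7)² + (y − 137.9)² = 126.54².
Subtracting the A equation from the B and C equations removes the quadratic terms:
90.2 x − 56.6 y = 6047.90
330.6 x + 262.4 y = 31101.76
Solving the 2×2 system: x ≈ 79.0, y ≈ 19.0 km.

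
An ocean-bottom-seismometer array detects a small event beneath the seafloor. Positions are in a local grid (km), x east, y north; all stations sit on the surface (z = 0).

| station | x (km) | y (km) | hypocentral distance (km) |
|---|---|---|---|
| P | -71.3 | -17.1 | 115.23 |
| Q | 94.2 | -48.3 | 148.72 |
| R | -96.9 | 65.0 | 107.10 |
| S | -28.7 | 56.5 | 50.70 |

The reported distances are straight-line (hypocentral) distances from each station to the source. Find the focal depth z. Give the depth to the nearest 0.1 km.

Each station gives a sphere (x−x_i)² + (y−y_i)² + z² = d_i² (stations at z=0).
Subtracting the P sphere from Q and R: z² cancels, leaving linear equations in x and y:
331.0 x − 62.4 y = -3009.26
-51.2 x + 164.2 y = 10046.05
Solving: x ≈ 2.595, y ≈ 61.991 km (keep extra digits for the depth step; rounded: 2.6, 62.0).
Then from the P sphere: z² = 115.23² − (x + 71.3)² − (y + 17.1)² with x = 2.595, y = 61.991, so z ≈ 39.523 ≈ 39.5 km.
Check against S (with the unrounded solution): distance 50.71 ≈ 50.70 km. ✓

39.5 km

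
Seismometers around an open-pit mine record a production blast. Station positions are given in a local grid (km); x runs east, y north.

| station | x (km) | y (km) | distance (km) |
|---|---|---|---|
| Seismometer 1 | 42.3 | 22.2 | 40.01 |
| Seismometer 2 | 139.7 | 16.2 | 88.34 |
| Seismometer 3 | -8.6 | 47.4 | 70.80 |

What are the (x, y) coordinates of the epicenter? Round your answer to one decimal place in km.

x ≈ 61.5 km, y ≈ 57.3 km

Circle about each station: (x − 42.3)² + (y − 22.2)² = 40.01²; (x − 139.7)² + (y − 16.2)² = 88.34²; (x + 8.6)² + (y − 47.4)² = 70.80².
Subtracting pairs of circle equations eliminates x²+y² and gives linear equations (the radical axes):
194.8 x − 12.0 y = 11293.24
-101.8 x + 50.4 y = -3373.25
Solving the 2×2 system: x ≈ 61.5, y ≈ 57.3 km.
Check against Seismometer 1 (with the unrounded x, y): √((x − 42.3)²+(y − 22.2)²) = 40.01 ≈ 40.01 km. ✓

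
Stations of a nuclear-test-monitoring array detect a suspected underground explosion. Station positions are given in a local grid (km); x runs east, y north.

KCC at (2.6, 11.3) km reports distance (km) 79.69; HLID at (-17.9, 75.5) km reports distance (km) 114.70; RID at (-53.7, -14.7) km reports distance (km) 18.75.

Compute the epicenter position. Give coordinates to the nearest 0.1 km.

-66.5 km east, -28.4 km north

Circle about each station: (x − 2.6)² + (y − 11.3)² = 79.69²; (x + 17.9)² + (y − 75.5)² = 114.70²; (x + 53.7)² + (y + 14.7)² = 18.75².
Subtracting pairs of circle equations eliminates x²+y² and gives linear equations (the radical axes):
-41.0 x + 128.4 y = -919.38
-112.6 x − 52.0 y = 8964.26
Solving the 2×2 system: x ≈ -66.5, y ≈ -28.4 km.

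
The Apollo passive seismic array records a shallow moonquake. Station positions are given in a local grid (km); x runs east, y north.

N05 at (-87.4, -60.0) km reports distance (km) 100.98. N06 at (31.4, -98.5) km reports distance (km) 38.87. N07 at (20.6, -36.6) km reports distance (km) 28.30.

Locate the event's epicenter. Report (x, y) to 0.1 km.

Circle about each station: (x + 87.4)² + (y + 60.0)² = 100.98²; (x − 31.4)² + (y + 98.5)² = 38.87²; (x − 20.6)² + (y + 36.6)² = 28.30².
Subtracting pairs of circle equations eliminates x²+y² and gives linear equations (the radical axes):
237.6 x − 77.0 y = 8135.53
216.0 x + 46.8 y = -78.77
Solving the 2×2 system: x ≈ 13.5, y ≈ -64.0 km.

x ≈ 13.5 km, y ≈ -64.0 km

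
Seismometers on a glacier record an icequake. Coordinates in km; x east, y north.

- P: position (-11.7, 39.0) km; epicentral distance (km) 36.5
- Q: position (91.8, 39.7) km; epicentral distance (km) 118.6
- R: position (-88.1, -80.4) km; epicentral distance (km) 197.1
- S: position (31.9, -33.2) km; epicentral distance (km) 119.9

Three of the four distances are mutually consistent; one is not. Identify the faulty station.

Solve using three stations at a time. Using P, Q, S (subtract circle equations pairwise → linear system) gives (x, y) ≈ (-21.7, 74.0).
Distances from that point to each station vs reported:
  P: calculated 36.4 vs reported 36.5 → residual 0.1 km
  Q: calculated 118.6 vs reported 118.6 → residual 0.0 km
  R: calculated 168.1 vs reported 197.1 → residual 29.0 km
  S: calculated 119.9 vs reported 119.9 → residual 0.0 km
P, Q, S are mutually consistent (residuals ≈ 0); R is off by 29.0 km.

R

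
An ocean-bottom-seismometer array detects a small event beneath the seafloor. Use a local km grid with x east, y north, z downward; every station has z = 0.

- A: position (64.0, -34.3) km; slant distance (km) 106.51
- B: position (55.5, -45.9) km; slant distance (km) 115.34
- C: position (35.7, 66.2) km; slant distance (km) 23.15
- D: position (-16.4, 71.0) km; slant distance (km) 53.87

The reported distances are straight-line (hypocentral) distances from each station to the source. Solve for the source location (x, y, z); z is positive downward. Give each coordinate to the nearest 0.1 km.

Each station gives a sphere (x−x_i)² + (y−y_i)² + z² = d_i² (stations at z=0).
Subtracting the A sphere from B and C: z² cancels, leaving linear equations in x and y:
-17.0 x − 23.2 y = -2044.37
-56.6 x + 201.0 y = 11192.90
Solving: x ≈ 31.974, y ≈ 64.690 km (keep extra digits for the depth step; rounded: 32.0, 64.7).
Then from the A sphere: z² = 106.51² − (x − 64.0)² − (y + 34.3)² with x = 31.974, y = 64.690, so z ≈ 22.797 ≈ 22.8 km.

(32.0, 64.7, 22.8)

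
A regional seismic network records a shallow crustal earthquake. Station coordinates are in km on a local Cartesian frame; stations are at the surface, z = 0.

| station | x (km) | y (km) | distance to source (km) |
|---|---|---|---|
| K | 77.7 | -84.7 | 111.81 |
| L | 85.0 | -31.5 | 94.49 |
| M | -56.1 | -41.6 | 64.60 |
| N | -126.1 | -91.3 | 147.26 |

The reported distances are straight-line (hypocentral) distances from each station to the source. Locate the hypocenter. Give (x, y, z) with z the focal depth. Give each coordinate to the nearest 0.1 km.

Each station gives a sphere (x−x_i)² + (y−y_i)² + z² = d_i² (stations at z=0).
Subtracting the K sphere from L and M: z² cancels, leaving linear equations in x and y:
14.6 x + 106.4 y = -1421.01
-267.6 x + 86.2 y = -5.29
Solving: x ≈ -4.101, y ≈ -12.793 km (keep extra digits for the depth step; rounded: -4.1, -12.8).
Then from the K sphere: z² = 111.81² − (x − 77.7)² − (y + 84.7)² with x = -4.101, y = -12.793, so z ≈ 25.287 ≈ 25.3 km.

x ≈ -4.1 km, y ≈ -12.8 km, depth ≈ 25.3 km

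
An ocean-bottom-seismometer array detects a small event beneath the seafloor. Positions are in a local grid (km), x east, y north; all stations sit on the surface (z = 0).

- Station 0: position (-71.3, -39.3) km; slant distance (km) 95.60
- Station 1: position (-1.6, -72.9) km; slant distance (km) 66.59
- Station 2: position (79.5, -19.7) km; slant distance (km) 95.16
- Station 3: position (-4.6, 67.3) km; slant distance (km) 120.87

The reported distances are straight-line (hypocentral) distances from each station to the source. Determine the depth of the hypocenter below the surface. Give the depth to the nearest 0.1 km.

depth ≈ 56.8 km

Each station gives a sphere (x−x_i)² + (y−y_i)² + z² = d_i² (stations at z=0).
Subtracting the Station 0 sphere from Station 1 and Station 2: z² cancels, leaving linear equations in x and y:
139.4 x − 67.2 y = 3393.92
301.6 x + 39.2 y = 164.09
Solving: x ≈ 5.599, y ≈ -38.891 km (keep extra digits for the depth step; rounded: 5.6, -38.9).
Then from the Station 0 sphere: z² = 95.60² − (x + 71.3)² − (y + 39.3)² with x = 5.599, y = -38.891, so z ≈ 56.796 ≈ 56.8 km.
Check against Station 3 (with the unrounded solution): distance 120.86 ≈ 120.87 km. ✓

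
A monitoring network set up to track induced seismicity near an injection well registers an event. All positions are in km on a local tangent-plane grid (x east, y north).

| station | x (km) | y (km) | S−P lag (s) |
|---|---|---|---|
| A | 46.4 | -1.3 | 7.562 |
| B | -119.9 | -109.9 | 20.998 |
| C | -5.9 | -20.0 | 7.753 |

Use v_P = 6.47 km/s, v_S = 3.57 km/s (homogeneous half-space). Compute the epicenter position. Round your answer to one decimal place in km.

Distance from S−P lag: d = Δt · v_P v_S / (v_P − v_S) = Δt · (6.47·3.57)/(6.47−3.57) ≈ 7.9648·Δt.
So d_A = 60.23, d_B = 167.24, d_C = 61.75 km.
Circle about each station: (x − 46.4)² + (y + 1.3)² = 60.23²; (x + 119.9)² + (y + 109.9)² = 167.24²; (x + 5.9)² + (y + 20.0)² = 61.75².
Subtracting the A equation from the B and C equations removes the quadratic terms:
-332.6 x − 217.2 y = -42.19
-104.6 x − 37.4 y = -1905.25
Solving the 2×2 system: x ≈ 40.1, y ≈ -61.2 km.

40.1 km east, -61.2 km north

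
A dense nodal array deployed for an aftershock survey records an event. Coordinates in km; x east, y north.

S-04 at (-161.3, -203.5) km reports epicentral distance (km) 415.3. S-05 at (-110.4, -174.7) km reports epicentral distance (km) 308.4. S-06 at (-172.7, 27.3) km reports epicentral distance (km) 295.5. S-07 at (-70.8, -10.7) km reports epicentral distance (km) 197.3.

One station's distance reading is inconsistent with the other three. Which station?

Solve using three stations at a time. Using S-05, S-06, S-07 (subtract circle equations pairwise → linear system) gives (x, y) ≈ (122.7, 27.1).
Distances from that point to each station vs reported:
  S-04: calculated 365.8 vs reported 415.3 → residual 49.5 km
  S-05: calculated 308.3 vs reported 308.4 → residual 0.1 km
  S-06: calculated 295.4 vs reported 295.5 → residual 0.1 km
  S-07: calculated 197.2 vs reported 197.3 → residual 0.1 km
S-05, S-06, S-07 are mutually consistent (residuals ≈ 0); S-04 is off by 49.5 km.

S-04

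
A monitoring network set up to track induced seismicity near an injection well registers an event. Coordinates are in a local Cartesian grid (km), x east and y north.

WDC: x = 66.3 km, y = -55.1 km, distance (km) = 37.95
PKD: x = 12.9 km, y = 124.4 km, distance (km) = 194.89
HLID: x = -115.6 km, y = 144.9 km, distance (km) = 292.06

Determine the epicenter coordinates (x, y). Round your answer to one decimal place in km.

Circle about each station: (x − 66.3)² + (y + 55.1)² = 37.95²; (x − 12.9)² + (y − 124.4)² = 194.89²; (x + 115.6)² + (y − 144.9)² = 292.06².
Subtracting the WDC equation from the PKD and HLID equations removes the quadratic terms:
-106.8 x + 359.0 y = -28331.84
-363.8 x + 400.0 y = -56931.17
Solving the 2×2 system: x ≈ 103.6, y ≈ -48.1 km.

103.6 km east, -48.1 km north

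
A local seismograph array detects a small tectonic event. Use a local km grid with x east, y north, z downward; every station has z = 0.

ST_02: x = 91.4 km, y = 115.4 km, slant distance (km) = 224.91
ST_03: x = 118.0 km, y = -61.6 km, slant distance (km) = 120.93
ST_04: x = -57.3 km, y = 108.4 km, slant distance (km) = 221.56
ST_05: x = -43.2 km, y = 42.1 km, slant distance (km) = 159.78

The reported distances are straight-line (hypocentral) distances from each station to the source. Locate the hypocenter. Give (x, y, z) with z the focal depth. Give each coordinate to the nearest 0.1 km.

Each station gives a sphere (x−x_i)² + (y−y_i)² + z² = d_i² (stations at z=0).
Subtracting the ST_02 sphere from ST_03 and ST_04: z² cancels, leaving linear equations in x and y:
53.2 x − 354.0 y = 32007.88
-297.4 x − 14.0 y = -5141.60
Solving: x ≈ 21.394, y ≈ -87.203 km (keep extra digits for the depth step; rounded: 21.4, -87.2).
Then from the ST_02 sphere: z² = 224.91² − (x − 91.4)² − (y − 115.4)² with x = 21.394, y = -87.203, so z ≈ 68.086 ≈ 68.1 km.

(21.4, -87.2, 68.1)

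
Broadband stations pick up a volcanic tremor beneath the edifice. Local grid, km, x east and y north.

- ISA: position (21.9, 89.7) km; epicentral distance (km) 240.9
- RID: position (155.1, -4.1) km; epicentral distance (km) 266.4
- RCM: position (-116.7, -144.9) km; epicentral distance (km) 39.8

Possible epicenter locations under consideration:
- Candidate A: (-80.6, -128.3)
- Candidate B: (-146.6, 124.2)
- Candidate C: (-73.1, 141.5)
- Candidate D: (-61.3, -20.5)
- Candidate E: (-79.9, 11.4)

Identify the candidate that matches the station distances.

Candidate A

For each candidate, compare |candidate − station| to the reported distance:
Candidate A: residuals ISA 0.0, RID 0.0, RCM 0.1 → max 0.1 km
Candidate B: residuals ISA 68.9, RID 61.4, RCM 231.0 → max 231.0 km
Candidate C: residuals ISA 132.7, RID 4.3, RCM 249.9 → max 249.9 km
Candidate D: residuals ISA 102.8, RID 49.4, RCM 96.4 → max 102.8 km
Candidate E: residuals ISA 112.5, RID 30.9, RCM 120.8 → max 120.8 km
Only Candidate A has all residuals ≈ 0.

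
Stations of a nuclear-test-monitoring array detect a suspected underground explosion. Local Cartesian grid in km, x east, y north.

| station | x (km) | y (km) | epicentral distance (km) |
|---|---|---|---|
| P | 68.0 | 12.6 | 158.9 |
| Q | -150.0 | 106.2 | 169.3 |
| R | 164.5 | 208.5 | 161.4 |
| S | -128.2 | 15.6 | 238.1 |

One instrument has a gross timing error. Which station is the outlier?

S

Solve using three stations at a time. Using P, Q, R (subtract circle equations pairwise → linear system) gives (x, y) ≈ (10.3, 160.7).
Distances from that point to each station vs reported:
  P: calculated 158.9 vs reported 158.9 → residual 0.0 km
  Q: calculated 169.3 vs reported 169.3 → residual 0.0 km
  R: calculated 161.4 vs reported 161.4 → residual 0.0 km
  S: calculated 200.6 vs reported 238.1 → residual 37.5 km
P, Q, R are mutually consistent (residuals ≈ 0); S is off by 37.5 km.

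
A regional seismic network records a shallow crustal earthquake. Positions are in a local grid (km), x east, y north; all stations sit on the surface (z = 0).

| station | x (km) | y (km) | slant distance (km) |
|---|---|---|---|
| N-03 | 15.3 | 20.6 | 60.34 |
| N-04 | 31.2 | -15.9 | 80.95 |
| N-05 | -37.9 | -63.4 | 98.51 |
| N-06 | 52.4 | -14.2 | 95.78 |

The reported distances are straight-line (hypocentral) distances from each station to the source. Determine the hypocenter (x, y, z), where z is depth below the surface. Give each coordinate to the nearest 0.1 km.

(-23.0, 22.1, 46.6)

Each station gives a sphere (x−x_i)² + (y−y_i)² + z² = d_i² (stations at z=0).
Subtracting the N-03 sphere from N-04 and N-05: z² cancels, leaving linear equations in x and y:
31.8 x − 73.0 y = -2344.19
-106.4 x − 168.0 y = -1265.78
Solving: x ≈ -22.992, y ≈ 22.096 km (keep extra digits for the depth step; rounded: -23.0, 22.1).
Then from the N-03 sphere: z² = 60.34² − (x − 15.3)² − (y − 20.6)² with x = -22.992, y = 22.096, so z ≈ 46.609 ≈ 46.6 km.
Check against N-06 (with the unrounded solution): distance 95.78 ≈ 95.78 km. ✓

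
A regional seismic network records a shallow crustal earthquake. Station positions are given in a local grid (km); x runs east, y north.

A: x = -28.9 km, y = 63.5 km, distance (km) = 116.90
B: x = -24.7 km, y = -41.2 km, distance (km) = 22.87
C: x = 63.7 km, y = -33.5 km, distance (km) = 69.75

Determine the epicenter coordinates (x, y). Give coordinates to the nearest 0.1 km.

x ≈ -3.9 km, y ≈ -50.7 km

Circle about each station: (x + 28.9)² + (y − 63.5)² = 116.90²; (x + 24.7)² + (y + 41.2)² = 22.87²; (x − 63.7)² + (y + 33.5)² = 69.75².
Subtracting pairs of circle equations eliminates x²+y² and gives linear equations (the radical axes):
8.4 x − 209.4 y = 10582.64
185.2 x − 194.0 y = 9113.03
Solving the 2×2 system: x ≈ -3.9, y ≈ -50.7 km.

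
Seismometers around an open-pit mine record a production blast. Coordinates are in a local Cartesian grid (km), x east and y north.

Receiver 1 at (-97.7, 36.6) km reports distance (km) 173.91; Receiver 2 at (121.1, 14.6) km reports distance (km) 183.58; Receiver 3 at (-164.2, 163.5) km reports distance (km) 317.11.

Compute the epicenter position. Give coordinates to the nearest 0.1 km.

-10.2 km east, -113.7 km north

Circle about each station: (x + 97.7)² + (y − 36.6)² = 173.91²; (x − 121.1)² + (y − 14.6)² = 183.58²; (x + 164.2)² + (y − 163.5)² = 317.11².
Subtracting pairs of circle equations eliminates x²+y² and gives linear equations (the radical axes):
437.6 x − 44.0 y = 536.59
-133.0 x + 253.8 y = -27505.02
Solving the 2×2 system: x ≈ -10.2, y ≈ -113.7 km.
Check against Receiver 1 (with the unrounded x, y): √((x + 97.7)²+(y − 36.6)²) = 173.93 ≈ 173.91 km. ✓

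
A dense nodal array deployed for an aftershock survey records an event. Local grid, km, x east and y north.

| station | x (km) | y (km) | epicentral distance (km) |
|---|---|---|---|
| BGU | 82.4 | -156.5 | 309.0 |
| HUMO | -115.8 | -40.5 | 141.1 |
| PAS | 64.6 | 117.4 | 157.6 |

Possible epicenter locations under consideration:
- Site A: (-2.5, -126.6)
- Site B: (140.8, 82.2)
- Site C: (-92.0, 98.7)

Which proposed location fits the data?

Site C

For each candidate, compare |candidate − station| to the reported distance:
Site A: residuals BGU 219.0, HUMO 1.2, PAS 95.5 → max 219.0 km
Site B: residuals BGU 63.3, HUMO 143.3, PAS 73.7 → max 143.3 km
Site C: residuals BGU 0.1, HUMO 0.1, PAS 0.1 → max 0.1 km
Only Site C has all residuals ≈ 0.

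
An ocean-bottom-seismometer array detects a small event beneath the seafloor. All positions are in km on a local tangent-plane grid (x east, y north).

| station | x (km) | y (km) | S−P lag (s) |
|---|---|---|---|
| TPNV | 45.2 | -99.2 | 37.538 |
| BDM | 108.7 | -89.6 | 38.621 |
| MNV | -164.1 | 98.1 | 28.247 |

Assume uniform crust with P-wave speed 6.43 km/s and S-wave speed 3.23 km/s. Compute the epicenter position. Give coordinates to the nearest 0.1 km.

(13.8, 142.4)

Distance from S−P lag: d = Δt · v_P v_S / (v_P − v_S) = Δt · (6.43·3.23)/(6.43−3.23) ≈ 6.4903·Δt.
So d_TPNV = 243.63, d_BDM = 250.66, d_MNV = 183.33 km.
Circle about each station: (x − 45.2)² + (y + 99.2)² = 243.63²; (x − 108.7)² + (y + 89.6)² = 250.66²; (x + 164.1)² + (y − 98.1)² = 183.33².
Subtracting pairs of circle equations eliminates x²+y² and gives linear equations (the radical axes):
127.0 x + 19.2 y = 4485.31
-418.6 x + 394.6 y = 50414.43
Solving the 2×2 system: x ≈ 13.8, y ≈ 142.4 km.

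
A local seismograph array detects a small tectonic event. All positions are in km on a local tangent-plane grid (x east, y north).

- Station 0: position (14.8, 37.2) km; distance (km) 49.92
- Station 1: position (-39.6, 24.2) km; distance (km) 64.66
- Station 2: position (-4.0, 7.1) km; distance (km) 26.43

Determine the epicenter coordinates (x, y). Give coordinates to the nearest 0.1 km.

Circle about each station: (x − 14.8)² + (y − 37.2)² = 49.92²; (x + 39.6)² + (y − 24.2)² = 64.66²; (x + 4.0)² + (y − 7.1)² = 26.43².
Subtracting pairs of circle equations eliminates x²+y² and gives linear equations (the radical axes):
-108.8 x − 26.0 y = -1137.99
-37.6 x − 60.2 y = 256.99
Solving the 2×2 system: x ≈ 13.5, y ≈ -12.7 km.
Check against Station 0 (with the unrounded x, y): √((x − 14.8)²+(y − 37.2)²) = 49.91 ≈ 49.92 km. ✓

13.5 km east, -12.7 km north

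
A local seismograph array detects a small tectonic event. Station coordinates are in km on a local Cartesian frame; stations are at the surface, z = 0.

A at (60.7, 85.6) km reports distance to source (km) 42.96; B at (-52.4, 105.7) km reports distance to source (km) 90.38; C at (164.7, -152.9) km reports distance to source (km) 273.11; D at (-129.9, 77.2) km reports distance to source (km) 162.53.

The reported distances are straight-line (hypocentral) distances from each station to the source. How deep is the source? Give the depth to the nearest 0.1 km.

Each station gives a sphere (x−x_i)² + (y−y_i)² + z² = d_i² (stations at z=0).
Subtracting the A sphere from B and C: z² cancels, leaving linear equations in x and y:
-226.2 x + 40.2 y = -3416.58
208.0 x − 477.0 y = -33250.86
Solving: x ≈ 29.802, y ≈ 82.704 km (keep extra digits for the depth step; rounded: 29.8, 82.7).
Then from the A sphere: z² = 42.96² − (x − 60.7)² − (y − 85.6)² with x = 29.802, y = 82.704, so z ≈ 29.707 ≈ 29.7 km.

29.7 km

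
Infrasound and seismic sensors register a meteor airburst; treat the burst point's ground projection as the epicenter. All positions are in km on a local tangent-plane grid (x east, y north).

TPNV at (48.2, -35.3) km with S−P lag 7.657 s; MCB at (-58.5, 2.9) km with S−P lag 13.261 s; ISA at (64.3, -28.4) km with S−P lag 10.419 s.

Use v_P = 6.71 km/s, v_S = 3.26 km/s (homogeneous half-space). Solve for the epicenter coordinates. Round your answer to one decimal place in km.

Distance from S−P lag: d = Δt · v_P v_S / (v_P − v_S) = Δt · (6.71·3.26)/(6.71−3.26) ≈ 6.3405·Δt.
So d_TPNV = 48.55, d_MCB = 84.08, d_ISA = 66.06 km.
Circle about each station: (x − 48.2)² + (y + 35.3)² = 48.55²; (x + 58.5)² + (y − 2.9)² = 84.08²; (x − 64.3)² + (y + 28.4)² = 66.06².
Subtracting the TPNV equation from the MCB and ISA equations removes the quadratic terms:
-213.4 x + 76.4 y = -4851.01
32.2 x + 13.8 y = -635.10
Solving the 2×2 system: x ≈ 3.4, y ≈ -54.0 km.

3.4 km east, -54.0 km north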